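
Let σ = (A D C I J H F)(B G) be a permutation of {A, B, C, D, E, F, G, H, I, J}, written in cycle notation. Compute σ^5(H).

H lies in the 7-cycle (A D C I J H F).
Advancing 5 steps from H: H → F → A → D → C → I.

I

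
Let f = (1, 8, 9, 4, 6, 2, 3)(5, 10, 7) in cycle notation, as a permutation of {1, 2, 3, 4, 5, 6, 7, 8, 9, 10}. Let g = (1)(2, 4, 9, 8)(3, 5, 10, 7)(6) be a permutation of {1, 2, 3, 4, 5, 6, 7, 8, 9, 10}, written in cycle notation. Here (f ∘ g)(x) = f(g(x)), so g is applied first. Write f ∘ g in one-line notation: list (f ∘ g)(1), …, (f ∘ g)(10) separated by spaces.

8 6 10 4 7 2 1 3 9 5

For each element, apply g then f: 1 → 1 → 8; 2 → 4 → 6; 3 → 5 → 10; 4 → 9 → 4; 5 → 10 → 7; 6 → 6 → 2; 7 → 3 → 1; 8 → 2 → 3; 9 → 8 → 9; 10 → 7 → 5.
Collecting the images, f ∘ g = [8 6 10 4 7 2 1 3 9 5].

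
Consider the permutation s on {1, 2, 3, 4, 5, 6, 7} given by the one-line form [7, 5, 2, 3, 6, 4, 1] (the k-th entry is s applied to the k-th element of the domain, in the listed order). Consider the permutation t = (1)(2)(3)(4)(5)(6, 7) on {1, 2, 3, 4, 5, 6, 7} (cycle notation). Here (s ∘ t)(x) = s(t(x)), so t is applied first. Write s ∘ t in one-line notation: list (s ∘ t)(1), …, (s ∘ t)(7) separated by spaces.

(s ∘ t)(x) = s(t(x)). Computing each image: s(t(1)) = s(1) = 7, s(t(2)) = s(2) = 5, s(t(3)) = s(3) = 2, s(t(4)) = s(4) = 3, s(t(5)) = s(5) = 6, s(t(6)) = s(7) = 1, s(t(7)) = s(6) = 4.
Hence s ∘ t = [7 5 2 3 6 1 4].

7 5 2 3 6 1 4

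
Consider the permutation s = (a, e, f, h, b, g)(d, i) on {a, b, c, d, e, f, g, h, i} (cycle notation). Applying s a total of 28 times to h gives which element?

e

h lies in the 6-cycle (a, e, f, h, b, g).
On a 6-cycle, s^6 is the identity, so s^28 = s^4 there (28 ≡ 4 mod 6).
Advancing 4 steps from h: h → b → g → a → e.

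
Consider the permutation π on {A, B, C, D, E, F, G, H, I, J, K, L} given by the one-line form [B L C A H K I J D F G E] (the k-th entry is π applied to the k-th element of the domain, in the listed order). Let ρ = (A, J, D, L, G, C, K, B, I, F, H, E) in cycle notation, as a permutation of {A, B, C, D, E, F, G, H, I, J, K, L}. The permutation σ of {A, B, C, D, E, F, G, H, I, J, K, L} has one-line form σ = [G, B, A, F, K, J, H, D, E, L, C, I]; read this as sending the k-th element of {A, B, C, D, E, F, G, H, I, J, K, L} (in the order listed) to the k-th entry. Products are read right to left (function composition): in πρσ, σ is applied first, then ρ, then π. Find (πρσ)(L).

K

Apply the permutations in order: σ(L) = I, then ρ(I) = F, then π(F) = K. So (πρσ)(L) = K.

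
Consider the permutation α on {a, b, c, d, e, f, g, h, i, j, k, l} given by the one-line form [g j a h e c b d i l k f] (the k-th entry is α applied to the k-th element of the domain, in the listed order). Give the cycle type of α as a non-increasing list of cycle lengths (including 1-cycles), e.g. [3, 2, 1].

[7, 2, 1, 1, 1]

The disjoint cycles are (a g b j l f c)(d h)(e)(i)(k), with lengths 7, 2, 1, 1, 1 in non-increasing order.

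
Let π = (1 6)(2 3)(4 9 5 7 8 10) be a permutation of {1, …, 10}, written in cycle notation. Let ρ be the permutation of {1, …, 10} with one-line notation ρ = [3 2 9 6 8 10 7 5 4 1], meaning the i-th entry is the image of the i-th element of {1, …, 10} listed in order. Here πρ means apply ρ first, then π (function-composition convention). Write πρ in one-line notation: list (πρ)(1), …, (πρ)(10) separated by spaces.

2 3 5 1 10 4 8 7 9 6

Chase each element through ρ then π: 1 → 3 → 2; 2 → 2 → 3; 3 → 9 → 5; 4 → 6 → 1; 5 → 8 → 10; 6 → 10 → 4; 7 → 7 → 8; 8 → 5 → 7; 9 → 4 → 9; 10 → 1 → 6.
Collecting the images, πρ = [2 3 5 1 10 4 8 7 9 6].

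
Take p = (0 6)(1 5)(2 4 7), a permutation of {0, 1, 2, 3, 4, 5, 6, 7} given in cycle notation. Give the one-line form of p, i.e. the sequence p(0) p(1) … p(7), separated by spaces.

6 5 4 3 7 1 0 2

Each element maps to the next entry in its cycle (wrapping to the front): 0↦6, 1↦5, 2↦4, 3↦3, 4↦7, 5↦1, 6↦0, 7↦2.
So the one-line form is 6 5 4 3 7 1 0 2.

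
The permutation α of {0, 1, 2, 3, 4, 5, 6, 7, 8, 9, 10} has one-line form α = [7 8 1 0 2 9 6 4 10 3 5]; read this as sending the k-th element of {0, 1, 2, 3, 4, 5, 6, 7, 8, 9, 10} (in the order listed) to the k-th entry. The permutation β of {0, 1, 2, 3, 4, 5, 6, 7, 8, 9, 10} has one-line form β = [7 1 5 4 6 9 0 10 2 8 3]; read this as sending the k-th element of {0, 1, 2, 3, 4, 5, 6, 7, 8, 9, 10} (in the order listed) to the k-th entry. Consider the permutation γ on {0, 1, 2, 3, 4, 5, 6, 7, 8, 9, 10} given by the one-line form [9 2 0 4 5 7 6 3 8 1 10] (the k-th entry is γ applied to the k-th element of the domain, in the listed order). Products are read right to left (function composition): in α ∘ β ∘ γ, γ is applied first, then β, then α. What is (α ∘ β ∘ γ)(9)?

8

Apply the permutations in order: γ(9) = 1, then β(1) = 1, then α(1) = 8. So (α ∘ β ∘ γ)(9) = 8.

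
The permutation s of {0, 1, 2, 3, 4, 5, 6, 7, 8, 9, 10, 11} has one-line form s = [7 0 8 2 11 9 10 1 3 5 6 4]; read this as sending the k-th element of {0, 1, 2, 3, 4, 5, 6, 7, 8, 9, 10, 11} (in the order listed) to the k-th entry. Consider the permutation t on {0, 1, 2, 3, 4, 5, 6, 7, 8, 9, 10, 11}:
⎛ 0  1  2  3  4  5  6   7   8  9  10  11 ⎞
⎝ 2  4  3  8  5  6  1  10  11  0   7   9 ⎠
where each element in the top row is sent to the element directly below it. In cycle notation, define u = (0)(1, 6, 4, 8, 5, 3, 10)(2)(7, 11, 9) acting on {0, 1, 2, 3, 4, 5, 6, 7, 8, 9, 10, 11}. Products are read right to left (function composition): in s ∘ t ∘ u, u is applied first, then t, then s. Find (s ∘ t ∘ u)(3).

1

(s ∘ t ∘ u)(3) = s(t(u(3))). u(3) = 10, then t(10) = 7, then s(7) = 1, so the result is 1.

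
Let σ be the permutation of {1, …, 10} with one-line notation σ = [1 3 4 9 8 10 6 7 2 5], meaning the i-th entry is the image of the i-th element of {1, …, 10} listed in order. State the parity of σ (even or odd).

odd

In disjoint-cycle form the cycle lengths are 5, 4, 1.
A cycle of length ℓ contributes ℓ−1 transpositions, so σ is a product of 4 + 3 = 7 transpositions — odd.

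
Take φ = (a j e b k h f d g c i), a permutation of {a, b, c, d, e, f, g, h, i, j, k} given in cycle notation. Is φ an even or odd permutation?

The cycle lengths are 11.
A cycle of length ℓ contributes ℓ−1 transpositions, so φ is a product of 10 transpositions — even.

even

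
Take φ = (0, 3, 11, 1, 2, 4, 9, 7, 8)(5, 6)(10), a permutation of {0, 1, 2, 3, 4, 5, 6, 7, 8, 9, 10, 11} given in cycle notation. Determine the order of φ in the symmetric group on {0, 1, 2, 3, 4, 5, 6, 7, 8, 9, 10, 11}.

The cycle type of φ is (9, 2, 1).
The order of φ is the least common multiple of its cycle lengths: lcm(9, 2) = 18.

18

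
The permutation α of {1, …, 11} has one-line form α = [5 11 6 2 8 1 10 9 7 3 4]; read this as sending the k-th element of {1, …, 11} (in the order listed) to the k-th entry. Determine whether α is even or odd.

In disjoint-cycle form the cycle lengths are 8, 3.
A cycle is odd iff its length is even; α has 1 even-length cycle, so sgn(α) = (−1)^1 and α is odd.

odd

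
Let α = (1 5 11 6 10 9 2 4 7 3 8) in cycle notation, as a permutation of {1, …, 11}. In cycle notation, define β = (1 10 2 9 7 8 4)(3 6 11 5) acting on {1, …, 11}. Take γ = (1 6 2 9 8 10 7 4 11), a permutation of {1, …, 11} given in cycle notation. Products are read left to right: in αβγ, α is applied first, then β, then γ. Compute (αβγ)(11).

(αβγ)(11) = γ(β(α(11))). α(11) = 6, then β(6) = 11, then γ(11) = 1, so the result is 1.

1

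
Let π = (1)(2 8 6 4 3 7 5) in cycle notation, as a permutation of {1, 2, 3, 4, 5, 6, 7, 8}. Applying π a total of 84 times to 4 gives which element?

4 lies in the 7-cycle (2 8 6 4 3 7 5).
Powers repeat with period 7 on this cycle, and 84 mod 7 = 0, so π^84(4) = π^0(4).
So π^84(4) = 4.

4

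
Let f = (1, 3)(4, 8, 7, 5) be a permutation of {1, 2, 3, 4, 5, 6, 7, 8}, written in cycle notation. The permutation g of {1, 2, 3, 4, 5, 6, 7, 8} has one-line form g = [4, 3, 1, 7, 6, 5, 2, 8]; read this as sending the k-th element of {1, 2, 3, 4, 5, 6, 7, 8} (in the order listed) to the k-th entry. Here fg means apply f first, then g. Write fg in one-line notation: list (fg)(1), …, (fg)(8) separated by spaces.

For each element, apply f then g: 1 → 3 → 1; 2 → 2 → 3; 3 → 1 → 4; 4 → 8 → 8; 5 → 4 → 7; 6 → 6 → 5; 7 → 5 → 6; 8 → 7 → 2.
Collecting the images, fg = [1 3 4 8 7 5 6 2].

1 3 4 8 7 5 6 2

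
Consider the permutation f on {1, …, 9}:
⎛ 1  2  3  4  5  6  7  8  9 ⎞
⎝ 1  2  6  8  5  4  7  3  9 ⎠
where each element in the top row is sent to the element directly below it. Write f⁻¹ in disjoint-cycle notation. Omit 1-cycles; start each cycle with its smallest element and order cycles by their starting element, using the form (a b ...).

The cycle decomposition of f is (3 6 4 8).
The inverse reverses every cycle; in canonical form, f⁻¹ = (3 8 4 6).

(3 8 4 6)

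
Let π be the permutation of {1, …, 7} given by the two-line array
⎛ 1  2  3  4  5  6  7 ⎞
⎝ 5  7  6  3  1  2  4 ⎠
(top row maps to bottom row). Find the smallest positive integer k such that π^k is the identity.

Writing π as disjoint cycles, the cycle lengths are 5, 2.
The order of π is the least common multiple of its cycle lengths: lcm(5, 2) = 10.

10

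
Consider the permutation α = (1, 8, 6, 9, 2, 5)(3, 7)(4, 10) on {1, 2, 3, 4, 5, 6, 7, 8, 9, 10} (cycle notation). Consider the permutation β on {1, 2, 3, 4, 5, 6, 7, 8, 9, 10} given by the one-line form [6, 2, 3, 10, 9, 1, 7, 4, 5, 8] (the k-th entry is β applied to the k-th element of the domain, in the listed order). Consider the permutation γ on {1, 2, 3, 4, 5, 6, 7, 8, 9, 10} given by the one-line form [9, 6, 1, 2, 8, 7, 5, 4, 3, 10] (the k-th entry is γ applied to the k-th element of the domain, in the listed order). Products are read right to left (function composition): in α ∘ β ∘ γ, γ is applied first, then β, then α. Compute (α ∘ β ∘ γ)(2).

Apply the permutations in order: γ(2) = 6, then β(6) = 1, then α(1) = 8. So (α ∘ β ∘ γ)(2) = 8.

8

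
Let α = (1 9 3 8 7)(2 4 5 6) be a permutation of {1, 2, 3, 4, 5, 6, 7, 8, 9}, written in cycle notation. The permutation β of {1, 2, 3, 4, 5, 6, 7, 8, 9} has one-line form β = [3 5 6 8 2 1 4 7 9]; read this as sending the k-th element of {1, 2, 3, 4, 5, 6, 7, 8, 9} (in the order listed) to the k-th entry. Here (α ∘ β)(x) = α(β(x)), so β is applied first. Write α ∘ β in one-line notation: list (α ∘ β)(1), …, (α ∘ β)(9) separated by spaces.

8 6 2 7 4 9 5 1 3

For each element, apply β then α: 1 → 3 → 8; 2 → 5 → 6; 3 → 6 → 2; 4 → 8 → 7; 5 → 2 → 4; 6 → 1 → 9; 7 → 4 → 5; 8 → 7 → 1; 9 → 9 → 3.
So α ∘ β in one-line form is 8 6 2 7 4 9 5 1 3.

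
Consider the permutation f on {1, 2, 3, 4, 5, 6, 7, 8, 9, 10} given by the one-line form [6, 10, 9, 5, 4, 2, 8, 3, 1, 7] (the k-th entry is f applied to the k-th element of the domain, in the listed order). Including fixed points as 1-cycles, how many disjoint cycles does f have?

The cycle decomposition is (1 6 2 10 7 8 3 9)(4 5), which has 2 cycles (counting 1-cycles).

2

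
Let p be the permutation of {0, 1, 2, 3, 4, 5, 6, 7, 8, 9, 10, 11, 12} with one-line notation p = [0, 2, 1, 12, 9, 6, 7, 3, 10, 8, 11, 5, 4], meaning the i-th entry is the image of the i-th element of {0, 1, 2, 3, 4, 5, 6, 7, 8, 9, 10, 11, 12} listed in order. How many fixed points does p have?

1

The fixed points (elements with p(x) = x) are {0}, so there is 1.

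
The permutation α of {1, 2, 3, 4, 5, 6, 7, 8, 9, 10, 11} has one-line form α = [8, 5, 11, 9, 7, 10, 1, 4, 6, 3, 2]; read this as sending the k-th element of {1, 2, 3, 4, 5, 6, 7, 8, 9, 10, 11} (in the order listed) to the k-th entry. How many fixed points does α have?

0

No element satisfies α(x) = x, so there are 0 fixed points.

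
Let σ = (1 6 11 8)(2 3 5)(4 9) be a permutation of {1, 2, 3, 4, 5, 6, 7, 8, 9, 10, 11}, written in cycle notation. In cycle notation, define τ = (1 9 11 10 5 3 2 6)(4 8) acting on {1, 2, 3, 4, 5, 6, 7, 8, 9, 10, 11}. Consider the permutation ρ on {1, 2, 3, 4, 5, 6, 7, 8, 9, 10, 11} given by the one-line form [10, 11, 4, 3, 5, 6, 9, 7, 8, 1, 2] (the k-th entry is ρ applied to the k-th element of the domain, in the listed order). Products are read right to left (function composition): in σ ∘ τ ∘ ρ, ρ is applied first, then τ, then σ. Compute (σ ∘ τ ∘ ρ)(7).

Apply the permutations in order: ρ(7) = 9, then τ(9) = 11, then σ(11) = 8. So (σ ∘ τ ∘ ρ)(7) = 8.

8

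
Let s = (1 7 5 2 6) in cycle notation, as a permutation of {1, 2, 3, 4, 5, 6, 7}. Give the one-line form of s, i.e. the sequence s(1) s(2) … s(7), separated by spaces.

Reading each image from the cycles: 1→7, 2→6, 3→3, 4→4, 5→2, 6→1, 7→5.
So the one-line form is 7 6 3 4 2 1 5.

7 6 3 4 2 1 5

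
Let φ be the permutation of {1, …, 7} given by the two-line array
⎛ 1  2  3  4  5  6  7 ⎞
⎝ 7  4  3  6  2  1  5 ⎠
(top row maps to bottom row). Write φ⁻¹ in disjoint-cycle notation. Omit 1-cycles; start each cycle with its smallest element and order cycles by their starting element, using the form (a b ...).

(1 6 4 2 5 7)

The cycle decomposition of φ is (1 7 5 2 4 6).
The inverse reverses every cycle; in canonical form, φ⁻¹ = (1 6 4 2 5 7).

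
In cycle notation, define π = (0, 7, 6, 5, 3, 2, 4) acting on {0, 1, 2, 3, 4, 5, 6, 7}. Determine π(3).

In the cycle (0, 7, 6, 5, 3, 2, 4), 3 is followed by 2, so π(3) = 2.

2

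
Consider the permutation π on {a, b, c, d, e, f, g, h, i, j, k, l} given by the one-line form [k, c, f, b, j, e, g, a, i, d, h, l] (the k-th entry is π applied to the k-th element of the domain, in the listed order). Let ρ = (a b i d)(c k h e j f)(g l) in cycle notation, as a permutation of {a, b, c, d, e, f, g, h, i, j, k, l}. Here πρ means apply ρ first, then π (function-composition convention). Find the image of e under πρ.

ρ(e) = j, then π(j) = d; composing gives (πρ)(e) = d.

d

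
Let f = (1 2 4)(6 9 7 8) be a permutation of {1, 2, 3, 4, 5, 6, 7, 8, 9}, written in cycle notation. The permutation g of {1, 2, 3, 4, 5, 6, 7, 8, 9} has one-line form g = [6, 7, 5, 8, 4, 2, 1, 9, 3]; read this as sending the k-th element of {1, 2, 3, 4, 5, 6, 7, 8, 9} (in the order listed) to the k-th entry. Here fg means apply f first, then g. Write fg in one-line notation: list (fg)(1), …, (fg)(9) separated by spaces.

(fg)(x) = g(f(x)). Computing each image: g(f(1)) = g(2) = 7, g(f(2)) = g(4) = 8, g(f(3)) = g(3) = 5, g(f(4)) = g(1) = 6, g(f(5)) = g(5) = 4, g(f(6)) = g(9) = 3, g(f(7)) = g(8) = 9, g(f(8)) = g(6) = 2, g(f(9)) = g(7) = 1.
Hence fg = [7 8 5 6 4 3 9 2 1].

7 8 5 6 4 3 9 2 1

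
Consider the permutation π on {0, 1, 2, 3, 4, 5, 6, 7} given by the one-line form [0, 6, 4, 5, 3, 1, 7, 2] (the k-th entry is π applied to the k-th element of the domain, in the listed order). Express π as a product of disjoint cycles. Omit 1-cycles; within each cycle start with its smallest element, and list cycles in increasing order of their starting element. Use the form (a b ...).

Start at 1 and follow images: 1 → 6 → 7 → 2 → 4 → 3 → 5 → 1, giving the cycle (1 6 7 2 4 3 5).
Repeating from the next unused element and collecting all non-trivial cycles gives (1 6 7 2 4 3 5).

(1 6 7 2 4 3 5)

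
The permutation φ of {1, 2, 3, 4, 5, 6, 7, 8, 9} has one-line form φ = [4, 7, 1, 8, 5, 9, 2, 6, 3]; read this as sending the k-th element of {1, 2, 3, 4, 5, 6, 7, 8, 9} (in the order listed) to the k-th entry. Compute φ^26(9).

Tracing 9 → 3 → … returns to 9 after 6 steps, so 9 lies in a 6-cycle (1 4 8 6 9 3).
On a 6-cycle, φ^6 is the identity, so φ^26 = φ^2 there (26 ≡ 2 mod 6).
Advancing 2 steps from 9: 9 → 3 → 1.

1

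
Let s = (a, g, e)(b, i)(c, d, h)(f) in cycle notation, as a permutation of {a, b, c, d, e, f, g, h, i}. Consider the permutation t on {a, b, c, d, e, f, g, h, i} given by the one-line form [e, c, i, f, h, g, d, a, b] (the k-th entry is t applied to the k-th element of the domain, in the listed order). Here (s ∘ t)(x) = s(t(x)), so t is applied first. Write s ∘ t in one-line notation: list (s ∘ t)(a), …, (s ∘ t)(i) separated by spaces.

(s ∘ t)(x) = s(t(x)). Computing each image: s(t(a)) = s(e) = a, s(t(b)) = s(c) = d, s(t(c)) = s(i) = b, s(t(d)) = s(f) = f, s(t(e)) = s(h) = c, s(t(f)) = s(g) = e, s(t(g)) = s(d) = h, s(t(h)) = s(a) = g, s(t(i)) = s(b) = i.
Hence s ∘ t = [a d b f c e h g i].

a d b f c e h g i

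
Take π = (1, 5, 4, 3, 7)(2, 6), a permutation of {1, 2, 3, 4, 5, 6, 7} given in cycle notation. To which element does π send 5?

4

5 appears in (1, 5, 4, 3, 7); the next entry (wrapping around) is 4.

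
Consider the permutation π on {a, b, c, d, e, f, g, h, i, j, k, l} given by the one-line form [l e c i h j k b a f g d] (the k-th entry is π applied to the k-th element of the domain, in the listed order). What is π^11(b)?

Tracing b → e → … returns to b after 3 steps, so b lies in a 3-cycle (b e h).
Since the cycle has length 3, π^11 acts on it the same as π^2 (11 mod 3 = 2).
Stepping 2 places around the cycle: b → e → h.

h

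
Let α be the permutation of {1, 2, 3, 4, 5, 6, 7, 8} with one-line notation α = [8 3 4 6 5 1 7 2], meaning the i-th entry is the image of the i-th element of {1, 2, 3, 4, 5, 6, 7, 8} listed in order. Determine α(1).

1 is element number 1 of the domain, and entry number 1 of the one-line form is 8, so α(1) = 8.

8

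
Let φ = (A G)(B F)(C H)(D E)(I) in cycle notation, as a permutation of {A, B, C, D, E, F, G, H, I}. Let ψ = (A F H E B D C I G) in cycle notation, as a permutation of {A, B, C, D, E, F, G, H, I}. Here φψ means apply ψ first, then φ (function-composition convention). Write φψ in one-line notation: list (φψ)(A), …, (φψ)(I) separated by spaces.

B E I H F C G D A

(φψ)(x) = φ(ψ(x)). Computing each image: φ(ψ(A)) = φ(F) = B, φ(ψ(B)) = φ(D) = E, φ(ψ(C)) = φ(I) = I, φ(ψ(D)) = φ(C) = H, φ(ψ(E)) = φ(B) = F, φ(ψ(F)) = φ(H) = C, φ(ψ(G)) = φ(A) = G, φ(ψ(H)) = φ(E) = D, φ(ψ(I)) = φ(G) = A.
Hence φψ = [B E I H F C G D A].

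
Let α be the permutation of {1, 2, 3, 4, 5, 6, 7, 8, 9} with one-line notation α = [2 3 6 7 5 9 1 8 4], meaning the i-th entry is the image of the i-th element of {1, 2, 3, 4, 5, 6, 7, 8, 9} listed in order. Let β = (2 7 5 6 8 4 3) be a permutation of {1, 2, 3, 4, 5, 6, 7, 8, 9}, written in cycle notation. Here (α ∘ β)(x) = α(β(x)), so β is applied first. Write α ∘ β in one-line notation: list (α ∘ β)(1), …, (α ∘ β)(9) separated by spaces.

2 1 3 6 9 8 5 7 4

(α ∘ β)(x) = α(β(x)). Computing each image: α(β(1)) = α(1) = 2, α(β(2)) = α(7) = 1, α(β(3)) = α(2) = 3, α(β(4)) = α(3) = 6, α(β(5)) = α(6) = 9, α(β(6)) = α(8) = 8, α(β(7)) = α(5) = 5, α(β(8)) = α(4) = 7, α(β(9)) = α(9) = 4.
Hence α ∘ β = [2 1 3 6 9 8 5 7 4].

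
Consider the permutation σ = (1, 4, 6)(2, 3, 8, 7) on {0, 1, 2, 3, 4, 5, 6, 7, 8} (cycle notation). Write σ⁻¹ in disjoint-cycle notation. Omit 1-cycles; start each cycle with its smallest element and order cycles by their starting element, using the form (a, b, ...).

If σ sends a → b within a cycle, σ⁻¹ sends b → a; equivalently, reverse each cycle.
After reversing and putting each cycle's least element first, σ⁻¹ = (1, 6, 4)(2, 7, 8, 3).

(1, 6, 4)(2, 7, 8, 3)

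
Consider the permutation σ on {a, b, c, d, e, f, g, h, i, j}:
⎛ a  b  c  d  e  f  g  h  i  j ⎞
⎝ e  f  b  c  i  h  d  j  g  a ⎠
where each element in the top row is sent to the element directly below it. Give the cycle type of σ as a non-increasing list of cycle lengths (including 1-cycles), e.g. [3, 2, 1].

The disjoint cycles are (a e i g d c b f h j), with lengths 10 in non-increasing order.

[10]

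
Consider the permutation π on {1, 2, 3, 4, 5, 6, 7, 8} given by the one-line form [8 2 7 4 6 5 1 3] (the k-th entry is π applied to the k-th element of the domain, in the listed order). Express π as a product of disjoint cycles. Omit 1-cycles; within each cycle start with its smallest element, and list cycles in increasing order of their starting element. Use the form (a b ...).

(1 8 3 7)(5 6)

From 1: 1 → 8 → 3 → 7 → 1, closing the cycle (1 8 3 7).
Repeating from the next unused element and collecting all non-trivial cycles gives (1 8 3 7)(5 6).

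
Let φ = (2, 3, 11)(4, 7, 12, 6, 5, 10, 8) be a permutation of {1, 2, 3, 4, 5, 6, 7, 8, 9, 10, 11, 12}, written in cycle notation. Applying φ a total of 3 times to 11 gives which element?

11 lies in the 3-cycle (2, 3, 11).
Since the cycle has length 3, φ^3 acts on it the same as φ^0 (3 mod 3 = 0).
So φ^3(11) = 11.

11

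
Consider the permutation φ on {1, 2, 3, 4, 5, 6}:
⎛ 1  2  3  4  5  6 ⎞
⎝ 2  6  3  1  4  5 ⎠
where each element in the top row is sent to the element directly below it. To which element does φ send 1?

The entry below 1 in the array is 2, so φ(1) = 2.

2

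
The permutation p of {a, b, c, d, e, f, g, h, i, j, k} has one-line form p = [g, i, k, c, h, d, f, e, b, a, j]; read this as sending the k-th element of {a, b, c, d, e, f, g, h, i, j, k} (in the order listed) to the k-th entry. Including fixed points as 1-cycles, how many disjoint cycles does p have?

The cycle decomposition is (a, g, f, d, c, k, j)(b, i)(e, h), which has 3 cycles (counting 1-cycles).

3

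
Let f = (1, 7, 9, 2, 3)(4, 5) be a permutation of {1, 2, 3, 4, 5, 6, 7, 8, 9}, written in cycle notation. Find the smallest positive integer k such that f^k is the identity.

The disjoint cycles have lengths 5, 2, 1, 1.
The order of f is the least common multiple of its cycle lengths: lcm(5, 2) = 10.

10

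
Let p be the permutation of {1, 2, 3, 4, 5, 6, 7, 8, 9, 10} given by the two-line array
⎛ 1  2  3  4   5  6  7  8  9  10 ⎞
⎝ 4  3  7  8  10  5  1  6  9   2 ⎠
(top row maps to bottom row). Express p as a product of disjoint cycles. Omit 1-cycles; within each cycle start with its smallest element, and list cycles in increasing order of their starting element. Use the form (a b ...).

(1 4 8 6 5 10 2 3 7)

From 1: 1 → 4 → 8 → 6 → 5 → 10 → 2 → 3 → 7 → 1, closing the cycle (1 4 8 6 5 10 2 3 7).
Repeating from the next unused element and collecting all non-trivial cycles gives (1 4 8 6 5 10 2 3 7).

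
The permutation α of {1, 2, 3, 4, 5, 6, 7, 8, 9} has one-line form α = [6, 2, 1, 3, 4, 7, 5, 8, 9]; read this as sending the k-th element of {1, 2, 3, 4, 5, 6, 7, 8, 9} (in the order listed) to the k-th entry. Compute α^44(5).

Tracing 5 → 4 → … returns to 5 after 6 steps, so 5 lies in a 6-cycle (1, 6, 7, 5, 4, 3).
Powers repeat with period 6 on this cycle, and 44 mod 6 = 2, so α^44(5) = α^2(5).
Stepping 2 places around the cycle: 5 → 4 → 3.

3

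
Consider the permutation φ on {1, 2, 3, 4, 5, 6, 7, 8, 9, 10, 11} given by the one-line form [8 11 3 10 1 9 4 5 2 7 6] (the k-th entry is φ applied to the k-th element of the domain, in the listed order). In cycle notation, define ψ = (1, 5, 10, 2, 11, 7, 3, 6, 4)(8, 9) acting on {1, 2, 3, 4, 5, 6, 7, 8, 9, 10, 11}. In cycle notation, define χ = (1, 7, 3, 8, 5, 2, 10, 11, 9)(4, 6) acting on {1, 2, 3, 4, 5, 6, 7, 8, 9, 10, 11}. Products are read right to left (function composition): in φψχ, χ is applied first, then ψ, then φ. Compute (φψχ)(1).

3

(φψχ)(1) = φ(ψ(χ(1))). χ(1) = 7, then ψ(7) = 3, then φ(3) = 3, so the result is 3.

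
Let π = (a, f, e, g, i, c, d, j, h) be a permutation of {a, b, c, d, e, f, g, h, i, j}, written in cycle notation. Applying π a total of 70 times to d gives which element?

i

d lies in the 9-cycle (a, f, e, g, i, c, d, j, h).
On a 9-cycle, π^9 is the identity, so π^70 = π^7 there (70 ≡ 7 mod 9).
Stepping 7 places around the cycle: d → j → h → a → f → e → g → i.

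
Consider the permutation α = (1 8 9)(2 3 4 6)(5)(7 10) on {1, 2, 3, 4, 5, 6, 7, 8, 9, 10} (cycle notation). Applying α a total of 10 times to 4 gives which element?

4 lies in the 4-cycle (2 3 4 6).
Powers repeat with period 4 on this cycle, and 10 mod 4 = 2, so α^10(4) = α^2(4).
Advancing 2 steps from 4: 4 → 6 → 2.

2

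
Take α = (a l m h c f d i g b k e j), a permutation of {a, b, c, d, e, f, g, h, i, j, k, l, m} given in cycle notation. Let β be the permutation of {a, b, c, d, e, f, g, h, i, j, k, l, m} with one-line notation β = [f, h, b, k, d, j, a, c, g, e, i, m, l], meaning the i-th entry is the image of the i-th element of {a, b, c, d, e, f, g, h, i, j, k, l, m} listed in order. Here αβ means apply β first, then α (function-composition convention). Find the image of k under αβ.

g

First apply β: β(k) = i, then α(i) = g. Thus (αβ)(k) = g.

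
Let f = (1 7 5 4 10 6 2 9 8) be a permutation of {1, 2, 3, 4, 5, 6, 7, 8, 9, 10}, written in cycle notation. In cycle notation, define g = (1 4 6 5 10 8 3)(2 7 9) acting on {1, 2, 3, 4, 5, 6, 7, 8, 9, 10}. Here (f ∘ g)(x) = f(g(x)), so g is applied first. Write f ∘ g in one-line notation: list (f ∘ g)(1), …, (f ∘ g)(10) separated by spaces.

(f ∘ g)(x) = f(g(x)). Computing each image: f(g(1)) = f(4) = 10, f(g(2)) = f(7) = 5, f(g(3)) = f(1) = 7, f(g(4)) = f(6) = 2, f(g(5)) = f(10) = 6, f(g(6)) = f(5) = 4, f(g(7)) = f(9) = 8, f(g(8)) = f(3) = 3, f(g(9)) = f(2) = 9, f(g(10)) = f(8) = 1.
Hence f ∘ g = [10 5 7 2 6 4 8 3 9 1].

10 5 7 2 6 4 8 3 9 1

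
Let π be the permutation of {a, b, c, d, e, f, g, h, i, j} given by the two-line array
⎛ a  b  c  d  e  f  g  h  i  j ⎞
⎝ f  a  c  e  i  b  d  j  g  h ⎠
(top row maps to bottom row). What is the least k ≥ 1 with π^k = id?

Writing π as disjoint cycles, the cycle lengths are 4, 3, 2, 1.
The order of π is the least common multiple of its cycle lengths: lcm(4, 3, 2) = 12.

12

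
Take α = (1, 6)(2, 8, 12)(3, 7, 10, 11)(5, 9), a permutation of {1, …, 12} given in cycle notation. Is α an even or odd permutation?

The cycle lengths are 4, 3, 2, 2, 1.
A cycle of length ℓ contributes ℓ−1 transpositions, so α is a product of 3 + 2 + 1 + 1 = 7 transpositions — odd.

odd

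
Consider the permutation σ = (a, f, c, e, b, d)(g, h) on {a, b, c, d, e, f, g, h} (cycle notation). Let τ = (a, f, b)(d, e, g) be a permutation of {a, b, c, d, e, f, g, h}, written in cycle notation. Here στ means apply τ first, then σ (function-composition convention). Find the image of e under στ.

h

(στ)(e) = σ(τ(e)). τ(e) = g, then σ(g) = h. So (στ)(e) = h.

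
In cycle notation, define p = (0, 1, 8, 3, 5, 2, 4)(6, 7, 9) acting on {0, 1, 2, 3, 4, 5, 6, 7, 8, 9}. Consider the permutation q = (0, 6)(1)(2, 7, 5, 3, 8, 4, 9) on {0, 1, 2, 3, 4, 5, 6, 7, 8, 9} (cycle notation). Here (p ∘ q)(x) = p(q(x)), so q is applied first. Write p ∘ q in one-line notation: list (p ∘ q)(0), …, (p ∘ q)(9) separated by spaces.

(p ∘ q)(x) = p(q(x)). Computing each image: p(q(0)) = p(6) = 7, p(q(1)) = p(1) = 8, p(q(2)) = p(7) = 9, p(q(3)) = p(8) = 3, p(q(4)) = p(9) = 6, p(q(5)) = p(3) = 5, p(q(6)) = p(0) = 1, p(q(7)) = p(5) = 2, p(q(8)) = p(4) = 0, p(q(9)) = p(2) = 4.
Hence p ∘ q = [7 8 9 3 6 5 1 2 0 4].

7 8 9 3 6 5 1 2 0 4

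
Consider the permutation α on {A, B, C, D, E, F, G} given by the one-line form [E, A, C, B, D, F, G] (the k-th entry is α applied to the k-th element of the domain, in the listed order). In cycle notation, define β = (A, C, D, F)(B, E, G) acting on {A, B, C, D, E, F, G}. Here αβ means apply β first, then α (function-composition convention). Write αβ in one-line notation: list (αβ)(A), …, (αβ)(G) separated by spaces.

C D B F G E A

For each element, apply β then α: A → C → C; B → E → D; C → D → B; D → F → F; E → G → G; F → A → E; G → B → A.
Collecting the images, αβ = [C D B F G E A].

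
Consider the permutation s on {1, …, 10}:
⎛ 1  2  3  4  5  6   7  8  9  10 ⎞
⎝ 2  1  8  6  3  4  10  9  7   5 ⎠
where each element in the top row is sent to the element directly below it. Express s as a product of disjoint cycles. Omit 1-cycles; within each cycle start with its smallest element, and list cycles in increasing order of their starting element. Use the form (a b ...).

(1 2)(3 8 9 7 10 5)(4 6)

Iterating s from 1 gives 1 → 2 → 1; that is the 2-cycle (1 2).
Continuing from each remaining unvisited element yields (1 2)(3 8 9 7 10 5)(4 6).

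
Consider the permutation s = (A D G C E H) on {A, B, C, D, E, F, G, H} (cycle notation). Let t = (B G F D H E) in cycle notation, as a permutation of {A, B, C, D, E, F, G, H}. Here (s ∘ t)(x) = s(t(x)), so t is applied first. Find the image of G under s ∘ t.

F

(s ∘ t)(G) = s(t(G)). t(G) = F, then s(F) = F. So (s ∘ t)(G) = F.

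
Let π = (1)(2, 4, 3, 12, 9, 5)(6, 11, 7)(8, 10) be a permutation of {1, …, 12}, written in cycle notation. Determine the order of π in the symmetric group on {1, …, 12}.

6

The cycle type of π is (6, 3, 2, 1).
Since disjoint cycles commute, ord(π) = lcm(6, 3, 2) = 6.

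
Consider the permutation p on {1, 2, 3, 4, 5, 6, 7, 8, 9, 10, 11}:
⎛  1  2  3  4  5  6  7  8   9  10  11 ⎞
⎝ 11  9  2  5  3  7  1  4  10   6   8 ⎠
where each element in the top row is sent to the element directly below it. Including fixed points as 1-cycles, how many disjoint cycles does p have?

The cycle decomposition is (1 11 8 4 5 3 2 9 10 6 7), which has 1 cycle (counting 1-cycles).

1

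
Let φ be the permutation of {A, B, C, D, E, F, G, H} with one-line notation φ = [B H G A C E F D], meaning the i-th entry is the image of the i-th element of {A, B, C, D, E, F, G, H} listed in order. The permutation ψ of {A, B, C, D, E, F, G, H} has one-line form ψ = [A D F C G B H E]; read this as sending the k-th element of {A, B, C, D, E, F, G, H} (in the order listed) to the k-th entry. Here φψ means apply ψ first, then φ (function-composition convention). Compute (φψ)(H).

C

ψ(H) = E, then φ(E) = C; composing gives (φψ)(H) = C.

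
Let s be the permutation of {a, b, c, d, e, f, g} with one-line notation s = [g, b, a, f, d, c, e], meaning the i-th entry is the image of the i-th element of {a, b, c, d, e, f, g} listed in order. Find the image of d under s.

d is element number 4 of the domain, and entry number 4 of the one-line form is f, so s(d) = f.

f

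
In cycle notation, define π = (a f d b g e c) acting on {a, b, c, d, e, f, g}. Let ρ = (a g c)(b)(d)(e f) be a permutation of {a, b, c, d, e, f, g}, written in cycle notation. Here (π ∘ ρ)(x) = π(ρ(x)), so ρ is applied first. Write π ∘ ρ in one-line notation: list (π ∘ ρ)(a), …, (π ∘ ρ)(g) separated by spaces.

e g f b d c a

Chase each element through ρ then π: a → g → e; b → b → g; c → a → f; d → d → b; e → f → d; f → e → c; g → c → a.
Collecting the images, π ∘ ρ = [e g f b d c a].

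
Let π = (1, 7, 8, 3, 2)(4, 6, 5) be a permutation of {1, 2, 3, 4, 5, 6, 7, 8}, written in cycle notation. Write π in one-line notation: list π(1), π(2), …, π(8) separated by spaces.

Reading each image from the cycles: 1↦7, 2↦1, 3↦2, 4↦6, 5↦4, 6↦5, 7↦8, 8↦3.
Listing these in domain order gives 7 1 2 6 4 5 8 3.

7 1 2 6 4 5 8 3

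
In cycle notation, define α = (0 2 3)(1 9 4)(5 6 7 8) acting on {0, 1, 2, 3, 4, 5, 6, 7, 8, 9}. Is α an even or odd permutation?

odd

The cycle lengths are 4, 3, 3.
A cycle is odd iff its length is even; α has 1 even-length cycle, so sgn(α) = (−1)^1 and α is odd.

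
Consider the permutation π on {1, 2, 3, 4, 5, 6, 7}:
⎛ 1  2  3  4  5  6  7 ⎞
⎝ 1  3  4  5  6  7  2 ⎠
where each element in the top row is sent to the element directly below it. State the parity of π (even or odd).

In disjoint-cycle form the cycle lengths are 6, 1.
A cycle of length ℓ contributes ℓ−1 transpositions, so π is a product of 5 transpositions — odd.

odd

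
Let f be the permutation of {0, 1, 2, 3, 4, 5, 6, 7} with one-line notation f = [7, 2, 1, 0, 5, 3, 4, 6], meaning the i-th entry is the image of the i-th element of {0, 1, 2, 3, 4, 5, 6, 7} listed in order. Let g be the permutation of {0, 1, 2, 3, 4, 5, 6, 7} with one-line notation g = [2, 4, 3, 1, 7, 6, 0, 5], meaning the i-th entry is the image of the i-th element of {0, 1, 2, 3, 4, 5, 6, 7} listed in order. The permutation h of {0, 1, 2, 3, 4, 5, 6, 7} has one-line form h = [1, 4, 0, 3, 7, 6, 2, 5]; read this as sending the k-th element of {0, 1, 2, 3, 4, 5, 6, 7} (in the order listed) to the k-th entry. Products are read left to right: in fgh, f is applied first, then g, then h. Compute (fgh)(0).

Chase 0: f(0) = 7; g(7) = 5; h(5) = 6. Hence (fgh)(0) = 6.

6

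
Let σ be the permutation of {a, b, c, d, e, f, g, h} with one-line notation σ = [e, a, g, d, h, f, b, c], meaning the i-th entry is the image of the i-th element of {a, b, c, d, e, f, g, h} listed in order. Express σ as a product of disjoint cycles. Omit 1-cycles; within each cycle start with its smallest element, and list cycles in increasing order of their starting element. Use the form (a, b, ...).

From a: a → e → h → c → g → b → a, closing the cycle (a, e, h, c, g, b).
Continuing from each remaining unvisited element yields (a, e, h, c, g, b).

(a, e, h, c, g, b)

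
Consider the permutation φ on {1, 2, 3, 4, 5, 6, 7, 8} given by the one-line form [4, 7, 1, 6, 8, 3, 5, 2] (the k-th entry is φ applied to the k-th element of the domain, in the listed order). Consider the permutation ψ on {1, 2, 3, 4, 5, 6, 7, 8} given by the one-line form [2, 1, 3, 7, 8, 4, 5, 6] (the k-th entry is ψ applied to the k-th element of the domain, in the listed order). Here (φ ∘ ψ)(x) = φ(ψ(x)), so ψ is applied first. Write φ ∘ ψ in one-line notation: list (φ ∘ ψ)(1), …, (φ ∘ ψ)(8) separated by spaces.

7 4 1 5 2 6 8 3

Chase each element through ψ then φ: 1 → 2 → 7; 2 → 1 → 4; 3 → 3 → 1; 4 → 7 → 5; 5 → 8 → 2; 6 → 4 → 6; 7 → 5 → 8; 8 → 6 → 3.
So φ ∘ ψ in one-line form is 7 4 1 5 2 6 8 3.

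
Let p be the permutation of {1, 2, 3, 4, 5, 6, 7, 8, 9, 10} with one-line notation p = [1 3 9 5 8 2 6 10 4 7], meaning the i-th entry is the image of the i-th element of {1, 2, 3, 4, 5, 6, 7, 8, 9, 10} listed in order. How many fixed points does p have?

1

The fixed points (elements with p(x) = x) are {1}, so there is 1.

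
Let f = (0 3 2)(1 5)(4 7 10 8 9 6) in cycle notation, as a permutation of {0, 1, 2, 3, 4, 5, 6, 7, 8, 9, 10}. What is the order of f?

6

The cycle type of f is (6, 3, 2).
Since disjoint cycles commute, ord(f) = lcm(6, 3, 2) = 6.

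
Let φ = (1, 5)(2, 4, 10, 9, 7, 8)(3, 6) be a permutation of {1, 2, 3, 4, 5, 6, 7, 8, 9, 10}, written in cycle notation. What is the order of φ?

The disjoint cycles have lengths 6, 2, 2.
The order of φ is the least common multiple of its cycle lengths: lcm(6, 2, 2) = 6.

6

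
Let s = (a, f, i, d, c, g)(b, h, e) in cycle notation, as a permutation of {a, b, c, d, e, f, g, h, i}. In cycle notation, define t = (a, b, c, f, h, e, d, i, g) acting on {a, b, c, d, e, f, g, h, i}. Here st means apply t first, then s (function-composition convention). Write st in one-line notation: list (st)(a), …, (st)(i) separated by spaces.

(st)(x) = s(t(x)). Computing each image: s(t(a)) = s(b) = h, s(t(b)) = s(c) = g, s(t(c)) = s(f) = i, s(t(d)) = s(i) = d, s(t(e)) = s(d) = c, s(t(f)) = s(h) = e, s(t(g)) = s(a) = f, s(t(h)) = s(e) = b, s(t(i)) = s(g) = a.
Hence st = [h g i d c e f b a].

h g i d c e f b a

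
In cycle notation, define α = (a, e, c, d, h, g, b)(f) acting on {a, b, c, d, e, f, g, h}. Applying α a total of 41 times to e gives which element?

e lies in the 7-cycle (a, e, c, d, h, g, b).
On a 7-cycle, α^7 is the identity, so α^41 = α^6 there (41 ≡ 6 mod 7).
Stepping 6 places around the cycle: e → c → d → h → g → b → a.

a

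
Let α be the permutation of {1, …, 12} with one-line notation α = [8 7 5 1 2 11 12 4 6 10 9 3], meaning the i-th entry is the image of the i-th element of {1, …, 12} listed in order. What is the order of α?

The disjoint-cycle form of α has cycle lengths 5, 3, 3, 1.
The order of α is the least common multiple of its cycle lengths: lcm(5, 3, 3) = 15.

15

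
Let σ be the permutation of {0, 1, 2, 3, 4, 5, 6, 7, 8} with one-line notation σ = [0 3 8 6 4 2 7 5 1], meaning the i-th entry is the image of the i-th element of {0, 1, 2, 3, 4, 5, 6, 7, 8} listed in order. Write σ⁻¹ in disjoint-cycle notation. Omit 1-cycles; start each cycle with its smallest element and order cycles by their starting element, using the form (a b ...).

The cycle decomposition of σ is (1 3 6 7 5 2 8).
Reversing each cycle (and rotating so the smallest element leads) gives σ⁻¹ = (1 8 2 5 7 6 3).

(1 8 2 5 7 6 3)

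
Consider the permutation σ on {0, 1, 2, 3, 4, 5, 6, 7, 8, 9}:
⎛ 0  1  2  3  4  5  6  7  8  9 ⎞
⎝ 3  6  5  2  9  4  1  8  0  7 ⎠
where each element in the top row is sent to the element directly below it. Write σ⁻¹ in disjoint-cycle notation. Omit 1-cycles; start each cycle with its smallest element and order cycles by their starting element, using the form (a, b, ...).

First write σ in disjoint cycles: (0, 3, 2, 5, 4, 9, 7, 8)(1, 6).
The inverse reverses every cycle; in canonical form, σ⁻¹ = (0, 8, 7, 9, 4, 5, 2, 3)(1, 6).

(0, 8, 7, 9, 4, 5, 2, 3)(1, 6)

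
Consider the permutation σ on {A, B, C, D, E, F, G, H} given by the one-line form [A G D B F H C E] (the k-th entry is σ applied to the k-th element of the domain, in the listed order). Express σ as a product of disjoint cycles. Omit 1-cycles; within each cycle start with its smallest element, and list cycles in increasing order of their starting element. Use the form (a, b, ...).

From B: B → G → C → D → B, closing the cycle (B, G, C, D).
Repeating from the next unused element and collecting all non-trivial cycles gives (B, G, C, D)(E, F, H).

(B, G, C, D)(E, F, H)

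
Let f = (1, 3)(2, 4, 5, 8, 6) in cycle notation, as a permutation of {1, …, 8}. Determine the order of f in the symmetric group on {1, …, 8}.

10

The cycle type of f is (5, 2, 1).
The order is lcm(5, 2) = 10.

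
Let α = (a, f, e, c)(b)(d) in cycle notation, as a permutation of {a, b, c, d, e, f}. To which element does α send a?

f

In the cycle (a, f, e, c), a is followed by f, so α(a) = f.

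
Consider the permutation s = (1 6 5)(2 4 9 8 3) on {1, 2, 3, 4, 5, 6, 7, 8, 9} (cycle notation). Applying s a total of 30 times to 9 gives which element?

9

9 lies in the 5-cycle (2 4 9 8 3).
On a 5-cycle, s^5 is the identity, so s^30 = s^0 there (30 ≡ 0 mod 5).
So s^30(9) = 9.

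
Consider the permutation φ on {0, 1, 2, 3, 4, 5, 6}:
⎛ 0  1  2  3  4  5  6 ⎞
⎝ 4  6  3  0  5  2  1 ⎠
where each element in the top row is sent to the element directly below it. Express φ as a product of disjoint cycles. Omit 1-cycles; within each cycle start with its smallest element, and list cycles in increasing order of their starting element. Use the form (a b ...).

From 0: 0 → 4 → 5 → 2 → 3 → 0, closing the cycle (0 4 5 2 3).
Repeating from the next unused element and collecting all non-trivial cycles gives (0 4 5 2 3)(1 6).

(0 4 5 2 3)(1 6)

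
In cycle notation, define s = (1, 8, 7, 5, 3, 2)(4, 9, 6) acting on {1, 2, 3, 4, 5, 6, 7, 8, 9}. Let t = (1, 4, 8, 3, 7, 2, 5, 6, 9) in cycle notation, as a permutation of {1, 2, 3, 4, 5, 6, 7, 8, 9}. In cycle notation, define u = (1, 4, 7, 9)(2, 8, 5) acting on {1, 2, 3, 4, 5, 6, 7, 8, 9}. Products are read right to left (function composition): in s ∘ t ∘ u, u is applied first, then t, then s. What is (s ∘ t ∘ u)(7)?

(s ∘ t ∘ u)(7) = s(t(u(7))). u(7) = 9, then t(9) = 1, then s(1) = 8, so the result is 8.

8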